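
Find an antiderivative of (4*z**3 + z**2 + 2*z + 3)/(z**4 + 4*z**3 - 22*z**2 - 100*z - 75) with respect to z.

269*log(z - 5)/240 + log(z + 1)/24 - 51*log(z + 3)/16 + 241*log(z + 5)/40 + C

Factor the denominator: (z - 5)*(z + 1)*(z + 3)*(z + 5).
Partial-fraction decomposition: 241/(40*(z + 5)) - 51/(16*(z + 3)) + 1/(24*(z + 1)) + 269/(240*(z - 5)).
Integrate each term: A/(z−a) contributes A·log|z−a|.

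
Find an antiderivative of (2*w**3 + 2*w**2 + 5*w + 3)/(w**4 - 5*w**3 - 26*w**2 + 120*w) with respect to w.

Factor the denominator: w*(w - 6)*(w - 4)*(w + 5).
Partial-fraction decomposition: 74/(165*(w + 5)) - 61/(24*(w - 4)) + 179/(44*(w - 6)) + 1/(40*w).
Integrate each term: A/(w−a) contributes A·log|w−a|.

log(w)/40 + 179*log(w - 6)/44 - 61*log(w - 4)/24 + 74*log(w + 5)/165 + C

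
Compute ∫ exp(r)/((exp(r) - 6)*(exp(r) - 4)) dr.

Let u = e^r, du = e^r dr.
The integral becomes ∫ du/((u-4)(u-6)); decompose into partial fractions.

log(exp(r) - 6)/2 - log(exp(r) - 4)/2 + C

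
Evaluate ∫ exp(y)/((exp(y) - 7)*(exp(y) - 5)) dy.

log(exp(y) - 7)/2 - log(exp(y) - 5)/2 + C

Let u = e^y, du = e^y dy.
The integral becomes ∫ du/((u-5)(u-7)); decompose into partial fractions.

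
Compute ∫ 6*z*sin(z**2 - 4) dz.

-3*cos(z**2 - 4) + C

Let u = z**2 - 4, so du = (2*z) dz.
Rewriting, the integral becomes 3·∫ sin(u) du = 3·-cos(u).
Substituting back, u = z**2 - 4.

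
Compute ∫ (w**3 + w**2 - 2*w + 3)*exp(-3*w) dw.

(-9*w**3 - 18*w**2 + 6*w - 25)*exp(-3*w)/27 + C

Use integration by parts with u = w**3 + w**2 - 2*w + 3, dv = exp(-3*w) dw, so v = -exp(-3*w)/3.
Apply parts 3 times (tabular method): alternate signs, differentiate u down to 0, integrate dv up.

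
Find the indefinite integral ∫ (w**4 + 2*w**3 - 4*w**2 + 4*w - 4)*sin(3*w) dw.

Use integration by parts with u = w**4 + 2*w**3 - 4*w**2 + 4*w - 4, dv = sin(3*w) dw, so v = -cos(3*w)/3.
Apply parts 4 times (tabular method): alternate signs, differentiate u down to 0, integrate dv up.

-w**4*cos(3*w)/3 + 4*w**3*sin(3*w)/9 - 2*w**3*cos(3*w)/3 + 2*w**2*sin(3*w)/3 + 16*w**2*cos(3*w)/9 - 32*w*sin(3*w)/27 - 8*w*cos(3*w)/9 + 8*sin(3*w)/27 + 76*cos(3*w)/81 + C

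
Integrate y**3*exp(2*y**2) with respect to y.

Let u = y², du = 2y dy; rewrite as (1/2)∫ u^1·exp(2u) du.
Now integrate by parts 1 time.

(2*y**2 - 1)*exp(2*y**2)/8 + C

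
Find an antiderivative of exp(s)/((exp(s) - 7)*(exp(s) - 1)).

Let u = e^s, du = e^s ds.
The integral becomes ∫ du/((u-7)(u-1)); decompose into partial fractions.

log(exp(s) - 7)/6 - log(exp(s) - 1)/6 + C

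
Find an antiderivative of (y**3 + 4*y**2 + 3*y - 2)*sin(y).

-y**3*cos(y) + 3*y**2*sin(y) - 4*y**2*cos(y) + 8*y*sin(y) + 3*y*cos(y) - 3*sin(y) + 10*cos(y) + C

Use integration by parts with u = y**3 + 4*y**2 + 3*y - 2, dv = sin(y) dy, so v = -cos(y).
Apply parts 3 times (tabular method): alternate signs, differentiate u down to 0, integrate dv up.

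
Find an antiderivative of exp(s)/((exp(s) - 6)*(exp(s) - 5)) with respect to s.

Let u = e^s, du = e^s ds.
The integral becomes ∫ du/((u-5)(u-6)); decompose into partial fractions.

log(exp(s) - 6) - log(exp(s) - 5) + C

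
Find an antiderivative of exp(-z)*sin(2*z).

-exp(-z)*sin(2*z)/5 - 2*exp(-z)*cos(2*z)/5 + C

Let I denote the integral. Integrate by parts with u = sin(2*z), dv = exp(-z) dz, so v = -exp(-z): I = -exp(-z)*sin(2*z) + 2·∫ exp(-z)*cos(2*z) dz.
Apply parts again with u = cos(2*z), dv = exp(-z) dz: ∫ exp(-z)*cos(2*z) dz = -exp(-z)*cos(2*z) − 2·I. Substituting back brings back I: I = -exp(-z)*sin(2*z) - 2*exp(-z)*cos(2*z) − 4·I.
Solving for I: (1 + 4)·I equals the remaining terms, so I = (1/5)·(-exp(-z)*sin(2*z) - 2*exp(-z)*cos(2*z)).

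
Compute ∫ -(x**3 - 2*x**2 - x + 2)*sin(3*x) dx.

Use integration by parts with u = x**3 - 2*x**2 - x + 2, dv = -sin(3*x) dx, so v = cos(3*x)/3.
Apply parts 3 times (tabular method): alternate signs, differentiate u down to 0, integrate dv up.

x**3*cos(3*x)/3 - x**2*sin(3*x)/3 - 2*x**2*cos(3*x)/3 + 4*x*sin(3*x)/9 - 5*x*cos(3*x)/9 + 5*sin(3*x)/27 + 22*cos(3*x)/27 + C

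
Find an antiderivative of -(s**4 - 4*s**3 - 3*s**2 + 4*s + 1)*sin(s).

s**4*cos(s) - 4*s**3*sin(s) - 4*s**3*cos(s) + 12*s**2*sin(s) - 15*s**2*cos(s) + 30*s*sin(s) + 28*s*cos(s) - 28*sin(s) + 31*cos(s) + C

Use integration by parts with u = s**4 - 4*s**3 - 3*s**2 + 4*s + 1, dv = -sin(s) ds, so v = cos(s).
Apply parts 4 times (tabular method): alternate signs, differentiate u down to 0, integrate dv up.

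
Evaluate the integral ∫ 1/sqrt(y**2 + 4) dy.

log(y + sqrt(y**2 + 4)) + C

Substitute y = 2·tan(θ), so dy = 2·sec(θ)^2 dθ and the radical becomes sqrt(y**2 + 4) = 2·sec(θ) by the Pythagorean identity.
Integrate the resulting trig expression in θ, then back-substitute tan(θ) = y/2, sec(θ) = sqrt(y**2 + 4)/2 (absorbing any constant into C).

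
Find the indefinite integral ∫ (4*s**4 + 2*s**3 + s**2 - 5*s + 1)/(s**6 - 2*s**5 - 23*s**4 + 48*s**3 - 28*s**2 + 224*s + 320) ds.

4589*log(s - 4)/13500 + 9*log(s + 1)/500 - 767*log(s + 5)/3132 - 1639*log(s**2 + 4)/29000 + 2279*atan(s/2)/29000 - 383/(300*s - 1200) + C

Factor the denominator: (s - 4)**2*(s + 1)*(s + 5)*(s**2 + 4).
Partial-fraction decomposition: -(1639*s - 2279)/(14500*(s**2 + 4)) - 767/(3132*(s + 5)) + 9/(500*(s + 1)) + 4589/(13500*(s - 4)) + 383/(300*(s - 4)**2).
Integrate each term; A/(s−a) gives A·log|s−a|; the (Bs+D)/(s²+p²) term gives a log and an atan.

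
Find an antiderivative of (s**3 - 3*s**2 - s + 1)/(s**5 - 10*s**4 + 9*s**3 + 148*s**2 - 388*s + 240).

Factor the denominator: (s - 6)*(s - 5)*(s - 2)*(s - 1)*(s + 4).
Partial-fraction decomposition: -107/(2700*(s + 4)) + 1/(50*(s - 1)) - 5/(72*(s - 2)) - 23/(54*(s - 5)) + 103/(200*(s - 6)).
Integrate each term: A/(s−a) contributes A·log|s−a|.

103*log(s - 6)/200 - 23*log(s - 5)/54 - 5*log(s - 2)/72 + log(s - 1)/50 - 107*log(s + 4)/2700 + C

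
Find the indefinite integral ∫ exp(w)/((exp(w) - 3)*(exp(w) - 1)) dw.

Let u = e^w, du = e^w dw.
The integral becomes ∫ du/((u-1)(u-3)); decompose into partial fractions.

log(exp(w) - 3)/2 - log(exp(w) - 1)/2 + C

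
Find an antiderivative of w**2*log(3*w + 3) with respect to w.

Use integration by parts with u = log(3*w + 3), dv = w**2 dw.
Then du = 3/(3*w + 3) dw and v = w**3/3.

w**3*log(3*w + 3)/3 - w**3/9 + w**2/6 - w/3 + log(w + 1)/3 + C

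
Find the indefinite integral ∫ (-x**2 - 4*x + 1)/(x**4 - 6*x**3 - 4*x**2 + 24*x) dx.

Factor the denominator: x*(x - 6)*(x - 2)*(x + 2).
Partial-fraction decomposition: -5/(64*(x + 2)) + 11/(32*(x - 2)) - 59/(192*(x - 6)) + 1/(24*x).
Integrate each term: A/(x−a) contributes A·log|x−a|.

log(x)/24 - 59*log(x - 6)/192 + 11*log(x - 2)/32 - 5*log(x + 2)/64 + C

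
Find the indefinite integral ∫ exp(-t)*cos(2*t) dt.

Let I denote the integral. Integrate by parts with u = cos(2*t), dv = exp(-t) dt, so v = -exp(-t): I = -exp(-t)*cos(2*t) − 2·∫ exp(-t)*sin(2*t) dt.
Apply parts again with u = sin(2*t), dv = exp(-t) dt: ∫ exp(-t)*sin(2*t) dt = -exp(-t)*sin(2*t) + 2·I. Substituting back brings back I: I = 2*exp(-t)*sin(2*t) - exp(-t)*cos(2*t) − 4·I.
Solving for I: (1 + 4)·I equals the remaining terms, so I = (1/5)·(2*exp(-t)*sin(2*t) - exp(-t)*cos(2*t)).

2*exp(-t)*sin(2*t)/5 - exp(-t)*cos(2*t)/5 + C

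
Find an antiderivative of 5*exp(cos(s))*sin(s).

Let u = cos(s), so du = (-sin(s)) ds.
Rewriting, the integral becomes -5·∫ e^u du = -5·e^u.
Substituting back, u = cos(s).

-5*exp(cos(s)) + C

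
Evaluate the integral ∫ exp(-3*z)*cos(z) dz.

exp(-3*z)*sin(z)/10 - 3*exp(-3*z)*cos(z)/10 + C

Let I denote the integral. Integrate by parts with u = cos(z), dv = exp(-3*z) dz, so v = -exp(-3*z)/3: I = -exp(-3*z)*cos(z)/3 − (1/3)·∫ exp(-3*z)*sin(z) dz.
Apply parts again with u = sin(z), dv = exp(-3*z) dz: ∫ exp(-3*z)*sin(z) dz = -exp(-3*z)*sin(z)/3 + (1/3)·I. Substituting back brings back I: I = exp(-3*z)*sin(z)/9 - exp(-3*z)*cos(z)/3 − (1/9)·I.
Solving for I: (1 + 1/9)·I equals the remaining terms, so I = (9/10)·(exp(-3*z)*sin(z)/9 - exp(-3*z)*cos(z)/3).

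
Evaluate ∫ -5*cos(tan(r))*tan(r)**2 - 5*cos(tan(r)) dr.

-5*sin(tan(r)) + C

Let u = tan(r), so du = (tan(r)**2 + 1) dr.
Rewriting, the integral becomes -5·∫ cos(u) du = -5·sin(u).
Substituting back, u = tan(r).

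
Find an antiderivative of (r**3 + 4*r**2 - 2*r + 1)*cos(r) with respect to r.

Use integration by parts with u = r**3 + 4*r**2 - 2*r + 1, dv = cos(r) dr, so v = sin(r).
Apply parts 3 times (tabular method): alternate signs, differentiate u down to 0, integrate dv up.

r**3*sin(r) + 4*r**2*sin(r) + 3*r**2*cos(r) - 8*r*sin(r) + 8*r*cos(r) - 7*sin(r) - 8*cos(r) + C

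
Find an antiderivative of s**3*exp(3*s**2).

(3*s**2 - 1)*exp(3*s**2)/18 + C

Let u = s², du = 2s ds; rewrite as (1/2)∫ u^1·exp(3u) du.
Now integrate by parts 1 time.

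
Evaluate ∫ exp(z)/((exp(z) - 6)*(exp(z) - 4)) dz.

log(exp(z) - 6)/2 - log(exp(z) - 4)/2 + C

Let u = e^z, du = e^z dz.
The integral becomes ∫ du/((u-4)(u-6)); decompose into partial fractions.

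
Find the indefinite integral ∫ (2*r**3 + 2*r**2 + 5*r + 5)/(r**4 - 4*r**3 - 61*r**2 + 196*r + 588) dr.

412*log(r - 7)/63 - 539*log(r - 6)/104 - 13*log(r + 2)/360 + 309*log(r + 7)/455 + C

Factor the denominator: (r - 7)*(r - 6)*(r + 2)*(r + 7).
Partial-fraction decomposition: 309/(455*(r + 7)) - 13/(360*(r + 2)) - 539/(104*(r - 6)) + 412/(63*(r - 7)).
Integrate each term: A/(r−a) contributes A·log|r−a|.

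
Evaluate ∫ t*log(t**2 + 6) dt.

Let u = t**2 + 6, so du = (2*t) dt.
The integral becomes (1/2)·∫ log(u) du; integrate by parts with u′=log(u), dv′=du.

t**2*log(t**2 + 6)/2 - t**2/2 + 3*log(t**2 + 6) + C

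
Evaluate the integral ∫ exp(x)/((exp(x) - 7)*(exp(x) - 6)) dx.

log(exp(x) - 7) - log(exp(x) - 6) + C

Let u = e^x, du = e^x dx.
The integral becomes ∫ du/((u-6)(u-7)); decompose into partial fractions.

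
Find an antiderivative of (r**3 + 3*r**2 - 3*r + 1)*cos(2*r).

Use integration by parts with u = r**3 + 3*r**2 - 3*r + 1, dv = cos(2*r) dr, so v = sin(2*r)/2.
Apply parts 3 times (tabular method): alternate signs, differentiate u down to 0, integrate dv up.

r**3*sin(2*r)/2 + 3*r**2*sin(2*r)/2 + 3*r**2*cos(2*r)/4 - 9*r*sin(2*r)/4 + 3*r*cos(2*r)/2 - sin(2*r)/4 - 9*cos(2*r)/8 + C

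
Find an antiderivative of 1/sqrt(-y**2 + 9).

Substitute y = 3·sin(θ), so dy = 3·cos(θ) dθ and the radical becomes sqrt(-y**2 + 9) = 3·cos(θ) by the Pythagorean identity.
Integrate the resulting trig expression in θ, then back-substitute θ = asin(y/3), sin(θ) = y/3, cos(θ) = sqrt(-y**2 + 9)/3 (absorbing any constant into C).

asin(y/3) + C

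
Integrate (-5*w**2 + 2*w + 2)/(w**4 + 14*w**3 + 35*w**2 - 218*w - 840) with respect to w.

Factor the denominator: (w - 4)*(w + 5)*(w + 6)*(w + 7).
Partial-fraction decomposition: 257/(22*(w + 7)) - 19/(w + 6) + 133/(18*(w + 5)) - 7/(99*(w - 4)).
Integrate each term: A/(w−a) contributes A·log|w−a|.

-7*log(w - 4)/99 + 133*log(w + 5)/18 - 19*log(w + 6) + 257*log(w + 7)/22 + C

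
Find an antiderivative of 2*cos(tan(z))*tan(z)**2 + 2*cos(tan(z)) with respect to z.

2*sin(tan(z)) + C

Let u = tan(z), so du = (tan(z)**2 + 1) dz.
Rewriting, the integral becomes 2·∫ cos(u) du = 2·sin(u).
Substituting back, u = tan(z).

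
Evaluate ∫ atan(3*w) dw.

w*atan(3*w) - log(9*w**2 + 1)/6 + C

Use integration by parts with u = arctan(3*w), dv = dw.
Then du = 3/(9*w**2 + 1) dw.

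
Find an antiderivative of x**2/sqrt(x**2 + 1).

x*sqrt(x**2 + 1)/2 - log(x + sqrt(x**2 + 1))/2 + C

Substitute x = tan(θ), so dx = sec(θ)^2 dθ and the radical becomes sqrt(x**2 + 1) = sec(θ) by the Pythagorean identity.
Integrate the resulting trig expression in θ, then back-substitute tan(θ) = x, sec(θ) = sqrt(x**2 + 1) (absorbing any constant into C).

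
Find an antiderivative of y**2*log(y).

y**3*log(y)/3 - y**3/9 + C

Use integration by parts with u = log(y), dv = y**2 dy.
Then du = 1/y dy and v = y**3/3.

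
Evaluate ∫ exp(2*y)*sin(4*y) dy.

Let I denote the integral. Integrate by parts with u = sin(4*y), dv = exp(2*y) dy, so v = exp(2*y)/2: I = exp(2*y)*sin(4*y)/2 − 2·∫ exp(2*y)*cos(4*y) dy.
Apply parts again with u = cos(4*y), dv = exp(2*y) dy: ∫ exp(2*y)*cos(4*y) dy = exp(2*y)*cos(4*y)/2 + 2·I. Substituting back brings back I: I = exp(2*y)*sin(4*y)/2 - exp(2*y)*cos(4*y) − 4·I.
Solving for I: (1 + 4)·I equals the remaining terms, so I = (1/5)·(exp(2*y)*sin(4*y)/2 - exp(2*y)*cos(4*y)).

exp(2*y)*sin(4*y)/10 - exp(2*y)*cos(4*y)/5 + C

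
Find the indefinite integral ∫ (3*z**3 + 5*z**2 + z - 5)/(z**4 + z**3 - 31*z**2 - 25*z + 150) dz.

25*log(z - 5)/12 - 41*log(z - 2)/105 - 11*log(z + 3)/20 + 13*log(z + 5)/7 + C

Factor the denominator: (z - 5)*(z - 2)*(z + 3)*(z + 5).
Partial-fraction decomposition: 13/(7*(z + 5)) - 11/(20*(z + 3)) - 41/(105*(z - 2)) + 25/(12*(z - 5)).
Integrate each term: A/(z−a) contributes A·log|z−a|.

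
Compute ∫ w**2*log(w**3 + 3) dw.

Let u = w**3 + 3, so du = (3*w**2) dw.
The integral becomes (1/3)·∫ log(u) du; integrate by parts with u′=log(u), dv′=du.

w**3*log(w**3 + 3)/3 - w**3/3 + log(w**3 + 3) + C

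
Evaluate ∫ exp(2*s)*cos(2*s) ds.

exp(2*s)*sin(2*s)/4 + exp(2*s)*cos(2*s)/4 + C

Let I denote the integral. Integrate by parts with u = cos(2*s), dv = exp(2*s) ds, so v = exp(2*s)/2: I = exp(2*s)*cos(2*s)/2 + ∫ exp(2*s)*sin(2*s) ds.
Apply parts again with u = sin(2*s), dv = exp(2*s) ds: ∫ exp(2*s)*sin(2*s) ds = exp(2*s)*sin(2*s)/2 − I. Substituting back brings back I: I = exp(2*s)*sin(2*s)/2 + exp(2*s)*cos(2*s)/2 − I.
Solving for I: (1 + 1)·I equals the remaining terms, so I = (1/2)·(exp(2*s)*sin(2*s)/2 + exp(2*s)*cos(2*s)/2).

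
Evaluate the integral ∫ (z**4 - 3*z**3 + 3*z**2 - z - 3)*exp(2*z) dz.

Use integration by parts with u = z**4 - 3*z**3 + 3*z**2 - z - 3, dv = exp(2*z) dz, so v = exp(2*z)/2.
Apply parts 4 times (tabular method): alternate signs, differentiate u down to 0, integrate dv up.

(4*z**4 - 20*z**3 + 42*z**2 - 46*z + 11)*exp(2*z)/8 + C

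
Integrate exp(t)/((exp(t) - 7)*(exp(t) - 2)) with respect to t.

Let u = e^t, du = e^t dt.
The integral becomes ∫ du/((u-2)(u-7)); decompose into partial fractions.

log(exp(t) - 7)/5 - log(exp(t) - 2)/5 + C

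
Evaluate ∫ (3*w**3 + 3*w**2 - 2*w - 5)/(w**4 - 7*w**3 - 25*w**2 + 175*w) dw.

Factor the denominator: w*(w - 7)*(w - 5)*(w + 5).
Partial-fraction decomposition: 59/(120*(w + 5)) - 87/(20*(w - 5)) + 1157/(168*(w - 7)) - 1/(35*w).
Integrate each term: A/(w−a) contributes A·log|w−a|.

-log(w)/35 + 1157*log(w - 7)/168 - 87*log(w - 5)/20 + 59*log(w + 5)/120 + C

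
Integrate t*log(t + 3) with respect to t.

Use integration by parts with u = log(t + 3), dv = t dt.
Then du = 1/(t + 3) dt and v = t**2/2.

t**2*log(t + 3)/2 - t**2/4 + 3*t/2 - 9*log(t + 3)/2 + C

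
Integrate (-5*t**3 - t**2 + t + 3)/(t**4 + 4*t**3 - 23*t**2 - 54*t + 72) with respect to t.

-47*log(t - 4)/30 + log(t - 1)/42 + 3*log(t + 3)/2 - 347*log(t + 6)/70 + C

Factor the denominator: (t - 4)*(t - 1)*(t + 3)*(t + 6).
Partial-fraction decomposition: -347/(70*(t + 6)) + 3/(2*(t + 3)) + 1/(42*(t - 1)) - 47/(30*(t - 4)).
Integrate each term: A/(t−a) contributes A·log|t−a|.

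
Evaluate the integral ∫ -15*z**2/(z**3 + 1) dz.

Let u = z**3 + 1, so du = (3*z**2) dz.
Rewriting, the integral becomes -5·∫ 1/u du = -5·log(u).
Substituting back, u = z**3 + 1.

-5*log(z**3 + 1) + C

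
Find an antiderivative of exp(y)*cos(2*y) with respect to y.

Let I denote the integral. Integrate by parts with u = cos(2*y), dv = exp(y) dy, so v = exp(y): I = exp(y)*cos(2*y) + 2·∫ exp(y)*sin(2*y) dy.
Apply parts again with u = sin(2*y), dv = exp(y) dy: ∫ exp(y)*sin(2*y) dy = exp(y)*sin(2*y) − 2·I. Substituting back brings back I: I = 2*exp(y)*sin(2*y) + exp(y)*cos(2*y) − 4·I.
Solving for I: (1 + 4)·I equals the remaining terms, so I = (1/5)·(2*exp(y)*sin(2*y) + exp(y)*cos(2*y)).

2*exp(y)*sin(2*y)/5 + exp(y)*cos(2*y)/5 + C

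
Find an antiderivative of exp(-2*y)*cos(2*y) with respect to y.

exp(-2*y)*sin(2*y)/4 - exp(-2*y)*cos(2*y)/4 + C

Let I denote the integral. Integrate by parts with u = cos(2*y), dv = exp(-2*y) dy, so v = -exp(-2*y)/2: I = -exp(-2*y)*cos(2*y)/2 − ∫ exp(-2*y)*sin(2*y) dy.
Apply parts again with u = sin(2*y), dv = exp(-2*y) dy: ∫ exp(-2*y)*sin(2*y) dy = -exp(-2*y)*sin(2*y)/2 + I. Substituting back brings back I: I = exp(-2*y)*sin(2*y)/2 - exp(-2*y)*cos(2*y)/2 − I.
Solving for I: (1 + 1)·I equals the remaining terms, so I = (1/2)·(exp(-2*y)*sin(2*y)/2 - exp(-2*y)*cos(2*y)/2).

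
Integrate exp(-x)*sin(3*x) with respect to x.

-exp(-x)*sin(3*x)/10 - 3*exp(-x)*cos(3*x)/10 + C

Let I denote the integral. Integrate by parts with u = sin(3*x), dv = exp(-x) dx, so v = -exp(-x): I = -exp(-x)*sin(3*x) + 3·∫ exp(-x)*cos(3*x) dx.
Apply parts again with u = cos(3*x), dv = exp(-x) dx: ∫ exp(-x)*cos(3*x) dx = -exp(-x)*cos(3*x) − 3·I. Substituting back brings back I: I = -exp(-x)*sin(3*x) - 3*exp(-x)*cos(3*x) − 9·I.
Solving for I: (1 + 9)·I equals the remaining terms, so I = (1/10)·(-exp(-x)*sin(3*x) - 3*exp(-x)*cos(3*x)).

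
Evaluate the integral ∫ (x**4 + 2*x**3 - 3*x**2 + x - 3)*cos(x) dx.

x**4*sin(x) + 2*x**3*sin(x) + 4*x**3*cos(x) - 15*x**2*sin(x) + 6*x**2*cos(x) - 11*x*sin(x) - 30*x*cos(x) + 27*sin(x) - 11*cos(x) + C

Use integration by parts with u = x**4 + 2*x**3 - 3*x**2 + x - 3, dv = cos(x) dx, so v = sin(x).
Apply parts 4 times (tabular method): alternate signs, differentiate u down to 0, integrate dv up.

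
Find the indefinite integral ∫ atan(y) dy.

Use integration by parts with u = arctan(y), dv = dy.
Then du = 1/(y**2 + 1) dy.

y*atan(y) - log(y**2 + 1)/2 + C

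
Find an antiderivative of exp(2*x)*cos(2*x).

exp(2*x)*sin(2*x)/4 + exp(2*x)*cos(2*x)/4 + C

Let I denote the integral. Integrate by parts with u = cos(2*x), dv = exp(2*x) dx, so v = exp(2*x)/2: I = exp(2*x)*cos(2*x)/2 + ∫ exp(2*x)*sin(2*x) dx.
Apply parts again with u = sin(2*x), dv = exp(2*x) dx: ∫ exp(2*x)*sin(2*x) dx = exp(2*x)*sin(2*x)/2 − I. Substituting back brings back I: I = exp(2*x)*sin(2*x)/2 + exp(2*x)*cos(2*x)/2 − I.
Solving for I: (1 + 1)·I equals the remaining terms, so I = (1/2)·(exp(2*x)*sin(2*x)/2 + exp(2*x)*cos(2*x)/2).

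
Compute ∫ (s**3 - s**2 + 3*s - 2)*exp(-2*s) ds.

Use integration by parts with u = s**3 - s**2 + 3*s - 2, dv = exp(-2*s) ds, so v = -exp(-2*s)/2.
Apply parts 3 times (tabular method): alternate signs, differentiate u down to 0, integrate dv up.

(-4*s**3 - 2*s**2 - 14*s + 1)*exp(-2*s)/8 + C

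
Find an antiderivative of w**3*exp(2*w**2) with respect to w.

Let u = w², du = 2w dw; rewrite as (1/2)∫ u^1·exp(2u) du.
Now integrate by parts 1 time.

(2*w**2 - 1)*exp(2*w**2)/8 + C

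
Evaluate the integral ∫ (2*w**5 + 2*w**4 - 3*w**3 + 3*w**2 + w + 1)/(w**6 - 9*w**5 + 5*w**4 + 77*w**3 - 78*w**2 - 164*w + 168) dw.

Factor the denominator: (w - 7)*(w - 3)*(w - 2)*(w - 1)*(w + 2)**2.
Partial-fraction decomposition: 3101/(32400*(w + 2)) + 1/(180*(w + 2)**2) - 1/(18*(w - 1)) + 87/(80*(w - 2)) - 299/(100*(w - 3)) + 6257/(1620*(w - 7)).
Integrate each term; A/(w−a) gives A·log|w−a|; A/(w−a)² gives −A/(w−a).

6257*log(w - 7)/1620 - 299*log(w - 3)/100 + 87*log(w - 2)/80 - log(w - 1)/18 + 3101*log(w + 2)/32400 - 1/(180*w + 360) + C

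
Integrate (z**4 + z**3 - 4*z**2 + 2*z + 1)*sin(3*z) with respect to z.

Use integration by parts with u = z**4 + z**3 - 4*z**2 + 2*z + 1, dv = sin(3*z) dz, so v = -cos(3*z)/3.
Apply parts 4 times (tabular method): alternate signs, differentiate u down to 0, integrate dv up.

-z**4*cos(3*z)/3 + 4*z**3*sin(3*z)/9 - z**3*cos(3*z)/3 + z**2*sin(3*z)/3 + 16*z**2*cos(3*z)/9 - 32*z*sin(3*z)/27 - 4*z*cos(3*z)/9 + 4*sin(3*z)/27 - 59*cos(3*z)/81 + C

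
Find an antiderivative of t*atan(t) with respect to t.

Use integration by parts with u = arctan(t), dv = t dt.
Then du = 1/(t**2 + 1) dt.

t**2*atan(t)/2 - t/2 + atan(t)/2 + C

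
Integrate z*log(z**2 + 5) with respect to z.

z**2*log(z**2 + 5)/2 - z**2/2 + 5*log(z**2 + 5)/2 + C

Let u = z**2 + 5, so du = (2*z) dz.
The integral becomes (1/2)·∫ log(u) du; integrate by parts with u′=log(u), dv′=du.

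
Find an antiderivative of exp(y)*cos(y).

exp(y)*sin(y)/2 + exp(y)*cos(y)/2 + C

Let I denote the integral. Integrate by parts with u = cos(y), dv = exp(y) dy, so v = exp(y): I = exp(y)*cos(y) + ∫ exp(y)*sin(y) dy.
Apply parts again with u = sin(y), dv = exp(y) dy: ∫ exp(y)*sin(y) dy = exp(y)*sin(y) − I. Substituting back brings back I: I = exp(y)*sin(y) + exp(y)*cos(y) − I.
Solving for I: (1 + 1)·I equals the remaining terms, so I = (1/2)·(exp(y)*sin(y) + exp(y)*cos(y)).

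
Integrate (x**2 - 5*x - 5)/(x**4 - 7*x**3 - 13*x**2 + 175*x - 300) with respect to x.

Factor the denominator: (x - 5)*(x - 4)*(x - 3)*(x + 5).
Partial-fraction decomposition: -1/(16*(x + 5)) - 11/(16*(x - 3)) + 1/(x - 4) - 1/(4*(x - 5)).
Integrate each term: A/(x−a) contributes A·log|x−a|.

-log(x - 5)/4 + log(x - 4) - 11*log(x - 3)/16 - log(x + 5)/16 + C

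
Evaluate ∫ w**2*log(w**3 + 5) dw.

Let u = w**3 + 5, so du = (3*w**2) dw.
The integral becomes (1/3)·∫ log(u) du; integrate by parts with u′=log(u), dv′=du.

w**3*log(w**3 + 5)/3 - w**3/3 + 5*log(w**3 + 5)/3 + C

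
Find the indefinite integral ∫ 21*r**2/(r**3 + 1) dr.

7*log(r**3 + 1) + C

Let u = r**3 + 1, so du = (3*r**2) dr.
Rewriting, the integral becomes 7·∫ 1/u du = 7·log(u).
Substituting back, u = r**3 + 1.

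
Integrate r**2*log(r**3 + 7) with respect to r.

Let u = r**3 + 7, so du = (3*r**2) dr.
The integral becomes (1/3)·∫ log(u) du; integrate by parts with u′=log(u), dv′=du.

r**3*log(r**3 + 7)/3 - r**3/3 + 7*log(r**3 + 7)/3 + C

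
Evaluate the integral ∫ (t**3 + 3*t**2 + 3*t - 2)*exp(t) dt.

Use integration by parts with u = t**3 + 3*t**2 + 3*t - 2, dv = exp(t) dt, so v = exp(t).
Apply parts 3 times (tabular method): alternate signs, differentiate u down to 0, integrate dv up.

(t**3 + 3*t - 5)*exp(t) + C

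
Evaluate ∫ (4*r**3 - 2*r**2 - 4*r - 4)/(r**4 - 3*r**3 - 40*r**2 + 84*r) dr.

Factor the denominator: r*(r - 7)*(r - 2)*(r + 6).
Partial-fraction decomposition: 229/(156*(r + 6)) - 3/(20*(r - 2)) + 1242/(455*(r - 7)) - 1/(21*r).
Integrate each term: A/(r−a) contributes A·log|r−a|.

-log(r)/21 + 1242*log(r - 7)/455 - 3*log(r - 2)/20 + 229*log(r + 6)/156 + C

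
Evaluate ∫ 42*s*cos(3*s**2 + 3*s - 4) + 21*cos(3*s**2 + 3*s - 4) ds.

Let u = 3*s**2 + 3*s - 4, so du = (6*s + 3) ds.
Rewriting, the integral becomes 7·∫ cos(u) du = 7·sin(u).
Substituting back, u = 3*s**2 + 3*s - 4.

7*sin(3*s**2 + 3*s - 4) + C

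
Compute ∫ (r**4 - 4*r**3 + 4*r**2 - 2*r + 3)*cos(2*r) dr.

Use integration by parts with u = r**4 - 4*r**3 + 4*r**2 - 2*r + 3, dv = cos(2*r) dr, so v = sin(2*r)/2.
Apply parts 4 times (tabular method): alternate signs, differentiate u down to 0, integrate dv up.

r**4*sin(2*r)/2 - 2*r**3*sin(2*r) + r**3*cos(2*r) + r**2*sin(2*r)/2 - 3*r**2*cos(2*r) + 2*r*sin(2*r) + r*cos(2*r)/2 + 5*sin(2*r)/4 + cos(2*r) + C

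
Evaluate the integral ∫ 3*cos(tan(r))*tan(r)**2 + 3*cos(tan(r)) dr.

3*sin(tan(r)) + C

Let u = tan(r), so du = (tan(r)**2 + 1) dr.
Rewriting, the integral becomes 3·∫ cos(u) du = 3·sin(u).
Substituting back, u = tan(r).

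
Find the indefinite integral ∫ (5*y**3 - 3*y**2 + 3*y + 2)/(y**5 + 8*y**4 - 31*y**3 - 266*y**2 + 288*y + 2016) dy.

Factor the denominator: (y - 4)**2*(y + 3)*(y + 6)*(y + 7).
Partial-fraction decomposition: -171/(44*(y + 7)) + 301/(75*(y + 6)) - 169/(588*(y + 3)) + 2162/(13475*(y - 4)) + 13/(35*(y - 4)**2).
Integrate each term; A/(y−a) gives A·log|y−a|; A/(y−a)² gives −A/(y−a).

2162*log(y - 4)/13475 - 169*log(y + 3)/588 + 301*log(y + 6)/75 - 171*log(y + 7)/44 - 13/(35*y - 140) + C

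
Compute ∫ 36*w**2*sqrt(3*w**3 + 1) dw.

Let u = 3*w**3 + 1, so du = (9*w**2) dw.
Rewriting, the integral becomes 4·∫ √u du = 4·(2/3)u^(3/2).
Substituting back, u = 3*w**3 + 1.

8*(3*w**3 + 1)**(3/2)/3 + C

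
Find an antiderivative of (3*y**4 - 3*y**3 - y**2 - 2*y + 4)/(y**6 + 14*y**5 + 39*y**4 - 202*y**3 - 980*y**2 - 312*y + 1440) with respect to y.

139*log(y - 4)/4050 - log(y - 1)/2646 + 19*log(y + 2)/216 - 2239*log(y + 5)/162 + 134251*log(y + 6)/9800 - 1129/(70*y + 420) + C

Factor the denominator: (y - 4)*(y - 1)*(y + 2)*(y + 5)*(y + 6)**2.
Partial-fraction decomposition: 134251/(9800*(y + 6)) + 1129/(70*(y + 6)**2) - 2239/(162*(y + 5)) + 19/(216*(y + 2)) - 1/(2646*(y - 1)) + 139/(4050*(y - 4)).
Integrate each term; A/(y−a) gives A·log|y−a|; A/(y−a)² gives −A/(y−a).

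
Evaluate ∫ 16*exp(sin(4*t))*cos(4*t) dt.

4*exp(sin(4*t)) + C

Let u = sin(4*t), so du = (4*cos(4*t)) dt.
Rewriting, the integral becomes 4·∫ e^u du = 4·e^u.
Substituting back, u = sin(4*t).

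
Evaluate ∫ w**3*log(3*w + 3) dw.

w**4*log(3*w + 3)/4 - w**4/16 + w**3/12 - w**2/8 + w/4 - log(w + 1)/4 + C

Use integration by parts with u = log(3*w + 3), dv = w**3 dw.
Then du = 3/(3*w + 3) dw and v = w**4/4.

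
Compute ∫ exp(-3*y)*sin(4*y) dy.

-3*exp(-3*y)*sin(4*y)/25 - 4*exp(-3*y)*cos(4*y)/25 + C

Let I denote the integral. Integrate by parts with u = sin(4*y), dv = exp(-3*y) dy, so v = -exp(-3*y)/3: I = -exp(-3*y)*sin(4*y)/3 + (4/3)·∫ exp(-3*y)*cos(4*y) dy.
Apply parts again with u = cos(4*y), dv = exp(-3*y) dy: ∫ exp(-3*y)*cos(4*y) dy = -exp(-3*y)*cos(4*y)/3 − (4/3)·I. Substituting back brings back I: I = -exp(-3*y)*sin(4*y)/3 - 4*exp(-3*y)*cos(4*y)/9 − (16/9)·I.
Solving for I: (1 + 16/9)·I equals the remaining terms, so I = (9/25)·(-exp(-3*y)*sin(4*y)/3 - 4*exp(-3*y)*cos(4*y)/9).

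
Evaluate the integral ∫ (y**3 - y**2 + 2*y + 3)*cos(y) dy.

Use integration by parts with u = y**3 - y**2 + 2*y + 3, dv = cos(y) dy, so v = sin(y).
Apply parts 3 times (tabular method): alternate signs, differentiate u down to 0, integrate dv up.

y**3*sin(y) - y**2*sin(y) + 3*y**2*cos(y) - 4*y*sin(y) - 2*y*cos(y) + 5*sin(y) - 4*cos(y) + C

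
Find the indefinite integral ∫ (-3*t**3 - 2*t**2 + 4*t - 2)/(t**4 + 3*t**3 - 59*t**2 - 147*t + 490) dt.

-367*log(t - 7)/280 + 26*log(t - 2)/315 + 101*log(t + 5)/56 - 901*log(t + 7)/252 + C

Factor the denominator: (t - 7)*(t - 2)*(t + 5)*(t + 7).
Partial-fraction decomposition: -901/(252*(t + 7)) + 101/(56*(t + 5)) + 26/(315*(t - 2)) - 367/(280*(t - 7)).
Integrate each term: A/(t−a) contributes A·log|t−a|.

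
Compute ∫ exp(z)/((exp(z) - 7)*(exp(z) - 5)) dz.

log(exp(z) - 7)/2 - log(exp(z) - 5)/2 + C

Let u = e^z, du = e^z dz.
The integral becomes ∫ du/((u-5)(u-7)); decompose into partial fractions.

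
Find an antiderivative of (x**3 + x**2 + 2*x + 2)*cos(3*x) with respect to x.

x**3*sin(3*x)/3 + x**2*sin(3*x)/3 + x**2*cos(3*x)/3 + 4*x*sin(3*x)/9 + 2*x*cos(3*x)/9 + 16*sin(3*x)/27 + 4*cos(3*x)/27 + C

Use integration by parts with u = x**3 + x**2 + 2*x + 2, dv = cos(3*x) dx, so v = sin(3*x)/3.
Apply parts 3 times (tabular method): alternate signs, differentiate u down to 0, integrate dv up.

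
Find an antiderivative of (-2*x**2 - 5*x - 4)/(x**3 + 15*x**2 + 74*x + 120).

Factor the denominator: (x + 4)*(x + 5)*(x + 6).
Partial-fraction decomposition: -23/(x + 6) + 29/(x + 5) - 8/(x + 4).
Integrate each term: A/(x−a) contributes A·log|x−a|.

-8*log(x + 4) + 29*log(x + 5) - 23*log(x + 6) + C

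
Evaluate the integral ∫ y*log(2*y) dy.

Use integration by parts with u = log(2*y), dv = y dy.
Then du = 1/y dy and v = y**2/2.

y**2*(log(y) + log(2))/2 - y**2/4 + C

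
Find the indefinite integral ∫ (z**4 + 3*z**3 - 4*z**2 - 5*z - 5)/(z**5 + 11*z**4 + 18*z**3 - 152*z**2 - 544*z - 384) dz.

359*log(z - 4)/3200 + 2*log(z + 1)/75 - 685*log(z + 4)/384 + 529*log(z + 6)/200 - 5/(16*z + 64) + C

Factor the denominator: (z - 4)*(z + 1)*(z + 4)**2*(z + 6).
Partial-fraction decomposition: 529/(200*(z + 6)) - 685/(384*(z + 4)) + 5/(16*(z + 4)**2) + 2/(75*(z + 1)) + 359/(3200*(z - 4)).
Integrate each term; A/(z−a) gives A·log|z−a|; A/(z−a)² gives −A/(z−a).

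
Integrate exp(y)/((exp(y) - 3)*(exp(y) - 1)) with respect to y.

Let u = e^y, du = e^y dy.
The integral becomes ∫ du/((u-3)(u-1)); decompose into partial fractions.

log(exp(y) - 3)/2 - log(exp(y) - 1)/2 + C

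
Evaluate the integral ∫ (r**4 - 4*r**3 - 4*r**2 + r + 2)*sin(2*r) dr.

-r**4*cos(2*r)/2 + r**3*sin(2*r) + 2*r**3*cos(2*r) - 3*r**2*sin(2*r) + 7*r**2*cos(2*r)/2 - 7*r*sin(2*r)/2 - 7*r*cos(2*r)/2 + 7*sin(2*r)/4 - 11*cos(2*r)/4 + C

Use integration by parts with u = r**4 - 4*r**3 - 4*r**2 + r + 2, dv = sin(2*r) dr, so v = -cos(2*r)/2.
Apply parts 4 times (tabular method): alternate signs, differentiate u down to 0, integrate dv up.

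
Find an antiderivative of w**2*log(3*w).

w**3*(log(w) + log(3))/3 - w**3/9 + C

Use integration by parts with u = log(3*w), dv = w**2 dw.
Then du = 1/w dw and v = w**3/3.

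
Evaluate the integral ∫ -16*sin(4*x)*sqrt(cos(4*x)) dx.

8*cos(4*x)**(3/2)/3 + C

Let u = cos(4*x), so du = (-4*sin(4*x)) dx.
Rewriting, the integral becomes 4·∫ √u du = 4·(2/3)u^(3/2).
Substituting back, u = cos(4*x).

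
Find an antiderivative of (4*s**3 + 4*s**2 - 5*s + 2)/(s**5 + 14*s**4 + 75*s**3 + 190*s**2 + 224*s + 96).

Factor the denominator: (s + 1)*(s + 2)*(s + 3)*(s + 4)**2.
Partial-fraction decomposition: 235/(9*(s + 4)) + 85/(3*(s + 4)**2) - 55/(2*(s + 3)) + 1/(s + 2) + 7/(18*(s + 1)).
Integrate each term; A/(s−a) gives A·log|s−a|; A/(s−a)² gives −A/(s−a).

7*log(s + 1)/18 + log(s + 2) - 55*log(s + 3)/2 + 235*log(s + 4)/9 - 85/(3*s + 12) + C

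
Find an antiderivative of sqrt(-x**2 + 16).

Substitute x = 4·sin(θ), so dx = 4·cos(θ) dθ and the radical becomes sqrt(-x**2 + 16) = 4·cos(θ) by the Pythagorean identity.
Integrate the resulting trig expression in θ, then back-substitute θ = asin(x/4), sin(θ) = x/4, cos(θ) = sqrt(-x**2 + 16)/4 (absorbing any constant into C).

x*sqrt(-x**2 + 16)/2 + 8*asin(x/4) + C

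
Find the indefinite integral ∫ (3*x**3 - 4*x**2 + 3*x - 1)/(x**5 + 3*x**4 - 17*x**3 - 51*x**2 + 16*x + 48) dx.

Factor the denominator: (x - 4)*(x - 1)*(x + 1)*(x + 3)*(x + 4).
Partial-fraction decomposition: -269/(120*(x + 4)) + 127/(56*(x + 3)) - 11/(60*(x + 1)) - 1/(120*(x - 1)) + 139/(840*(x - 4)).
Integrate each term: A/(x−a) contributes A·log|x−a|.

139*log(x - 4)/840 - log(x - 1)/120 - 11*log(x + 1)/60 + 127*log(x + 3)/56 - 269*log(x + 4)/120 + C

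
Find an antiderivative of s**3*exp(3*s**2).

Let u = s², du = 2s ds; rewrite as (1/2)∫ u^1·exp(3u) du.
Now integrate by parts 1 time.

(3*s**2 - 1)*exp(3*s**2)/18 + C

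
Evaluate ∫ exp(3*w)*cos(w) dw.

Let I denote the integral. Integrate by parts with u = cos(w), dv = exp(3*w) dw, so v = exp(3*w)/3: I = exp(3*w)*cos(w)/3 + (1/3)·∫ exp(3*w)*sin(w) dw.
Apply parts again with u = sin(w), dv = exp(3*w) dw: ∫ exp(3*w)*sin(w) dw = exp(3*w)*sin(w)/3 − (1/3)·I. Substituting back brings back I: I = exp(3*w)*sin(w)/9 + exp(3*w)*cos(w)/3 − (1/9)·I.
Solving for I: (1 + 1/9)·I equals the remaining terms, so I = (9/10)·(exp(3*w)*sin(w)/9 + exp(3*w)*cos(w)/3).

exp(3*w)*sin(w)/10 + 3*exp(3*w)*cos(w)/10 + C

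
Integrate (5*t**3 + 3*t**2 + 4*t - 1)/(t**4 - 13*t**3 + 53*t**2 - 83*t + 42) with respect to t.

Factor the denominator: (t - 7)*(t - 3)*(t - 2)*(t - 1).
Partial-fraction decomposition: -11/(12*(t - 1)) + 59/(5*(t - 2)) - 173/(8*(t - 3)) + 1889/(120*(t - 7)).
Integrate each term: A/(t−a) contributes A·log|t−a|.

1889*log(t - 7)/120 - 173*log(t - 3)/8 + 59*log(t - 2)/5 - 11*log(t - 1)/12 + C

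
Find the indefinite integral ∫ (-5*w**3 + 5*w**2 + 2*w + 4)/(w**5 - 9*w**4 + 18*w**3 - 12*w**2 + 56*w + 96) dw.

Factor the denominator: (w - 6)*(w - 4)*(w + 1)*(w**2 + 4).
Partial-fraction decomposition: (37*w - 2)/(100*(w**2 + 4)) + 12/(175*(w + 1)) + 57/(50*(w - 4)) - 221/(140*(w - 6)).
Integrate each term; A/(w−a) gives A·log|w−a|; the (Bw+D)/(w²+p²) term gives a log and an atan.

-221*log(w - 6)/140 + 57*log(w - 4)/50 + 12*log(w + 1)/175 + 37*log(w**2 + 4)/200 - atan(w/2)/100 + C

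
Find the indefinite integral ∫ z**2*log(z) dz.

z**3*log(z)/3 - z**3/9 + C

Use integration by parts with u = log(z), dv = z**2 dz.
Then du = 1/z dz and v = z**3/3.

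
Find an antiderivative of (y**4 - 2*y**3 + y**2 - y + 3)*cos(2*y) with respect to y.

y**4*sin(2*y)/2 - y**3*sin(2*y) + y**3*cos(2*y) - y**2*sin(2*y) - 3*y**2*cos(2*y)/2 + y*sin(2*y) - y*cos(2*y) + 2*sin(2*y) + cos(2*y)/2 + C

Use integration by parts with u = y**4 - 2*y**3 + y**2 - y + 3, dv = cos(2*y) dy, so v = sin(2*y)/2.
Apply parts 4 times (tabular method): alternate signs, differentiate u down to 0, integrate dv up.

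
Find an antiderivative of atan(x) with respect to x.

Use integration by parts with u = arctan(x), dv = dx.
Then du = 1/(x**2 + 1) dx.

x*atan(x) - log(x**2 + 1)/2 + C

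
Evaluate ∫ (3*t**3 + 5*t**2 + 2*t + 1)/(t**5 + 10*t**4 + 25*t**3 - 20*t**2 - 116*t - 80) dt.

7*log(t - 2)/72 - log(t + 1)/36 - 7*log(t + 2)/24 + 119*log(t + 4)/36 - 37*log(t + 5)/12 + C

Factor the denominator: (t - 2)*(t + 1)*(t + 2)*(t + 4)*(t + 5).
Partial-fraction decomposition: -37/(12*(t + 5)) + 119/(36*(t + 4)) - 7/(24*(t + 2)) - 1/(36*(t + 1)) + 7/(72*(t - 2)).
Integrate each term: A/(t−a) contributes A·log|t−a|.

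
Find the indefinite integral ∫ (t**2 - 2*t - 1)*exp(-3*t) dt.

Use integration by parts with u = t**2 - 2*t - 1, dv = exp(-3*t) dt, so v = -exp(-3*t)/3.
Apply parts 2 times (tabular method): alternate signs, differentiate u down to 0, integrate dv up.

(-9*t**2 + 12*t + 13)*exp(-3*t)/27 + C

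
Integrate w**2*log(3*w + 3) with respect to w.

Use integration by parts with u = log(3*w + 3), dv = w**2 dw.
Then du = 3/(3*w + 3) dw and v = w**3/3.

w**3*log(3*w + 3)/3 - w**3/9 + w**2/6 - w/3 + log(w + 1)/3 + C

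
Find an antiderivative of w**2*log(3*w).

Use integration by parts with u = log(3*w), dv = w**2 dw.
Then du = 1/w dw and v = w**3/3.

w**3*(log(w) + log(3))/3 - w**3/9 + C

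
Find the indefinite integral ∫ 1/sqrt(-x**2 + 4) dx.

Substitute x = 2·sin(θ), so dx = 2·cos(θ) dθ and the radical becomes sqrt(-x**2 + 4) = 2·cos(θ) by the Pythagorean identity.
Integrate the resulting trig expression in θ, then back-substitute θ = asin(x/2), sin(θ) = x/2, cos(θ) = sqrt(-x**2 + 4)/2 (absorbing any constant into C).

asin(x/2) + C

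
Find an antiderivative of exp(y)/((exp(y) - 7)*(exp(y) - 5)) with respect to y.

log(exp(y) - 7)/2 - log(exp(y) - 5)/2 + C

Let u = e^y, du = e^y dy.
The integral becomes ∫ du/((u-5)(u-7)); decompose into partial fractions.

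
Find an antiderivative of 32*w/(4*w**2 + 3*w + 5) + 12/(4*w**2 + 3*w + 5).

Let u = 4*w**2 + 3*w + 5, so du = (8*w + 3) dw.
Rewriting, the integral becomes 4·∫ 1/u du = 4·log(u).
Substituting back, u = 4*w**2 + 3*w + 5.

4*log(4*w**2 + 3*w + 5) + C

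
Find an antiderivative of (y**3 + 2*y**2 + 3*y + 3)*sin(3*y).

-y**3*cos(3*y)/3 + y**2*sin(3*y)/3 - 2*y**2*cos(3*y)/3 + 4*y*sin(3*y)/9 - 7*y*cos(3*y)/9 + 7*sin(3*y)/27 - 23*cos(3*y)/27 + C

Use integration by parts with u = y**3 + 2*y**2 + 3*y + 3, dv = sin(3*y) dy, so v = -cos(3*y)/3.
Apply parts 3 times (tabular method): alternate signs, differentiate u down to 0, integrate dv up.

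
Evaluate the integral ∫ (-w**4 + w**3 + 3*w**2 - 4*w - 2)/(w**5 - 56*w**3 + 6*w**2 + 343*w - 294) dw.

Factor the denominator: (w - 7)*(w - 2)*(w - 1)*(w + 3)*(w + 7).
Partial-fraction decomposition: -857/(1344*(w + 7)) + 71/(800*(w + 3)) - 1/(64*(w - 1)) + 2/(75*(w - 2)) - 647/(1400*(w - 7)).
Integrate each term: A/(w−a) contributes A·log|w−a|.

-647*log(w - 7)/1400 + 2*log(w - 2)/75 - log(w - 1)/64 + 71*log(w + 3)/800 - 857*log(w + 7)/1344 + C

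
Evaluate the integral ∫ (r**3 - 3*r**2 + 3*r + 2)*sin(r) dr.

-r**3*cos(r) + 3*r**2*sin(r) + 3*r**2*cos(r) - 6*r*sin(r) + 3*r*cos(r) - 3*sin(r) - 8*cos(r) + C

Use integration by parts with u = r**3 - 3*r**2 + 3*r + 2, dv = sin(r) dr, so v = -cos(r).
Apply parts 3 times (tabular method): alternate signs, differentiate u down to 0, integrate dv up.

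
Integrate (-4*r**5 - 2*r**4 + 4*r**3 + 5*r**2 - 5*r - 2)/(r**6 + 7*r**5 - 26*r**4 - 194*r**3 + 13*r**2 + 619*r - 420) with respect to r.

Factor the denominator: (r - 5)*(r - 1)**2*(r + 3)*(r + 4)*(r + 7).
Partial-fraction decomposition: -5111/(768*(r + 7)) + 1142/(225*(r + 4)) - 95/(64*(r + 3)) + 97/(6400*(r - 1)) + 1/(160*(r - 1)**2) - 137/(144*(r - 5)).
Integrate each term; A/(r−a) gives A·log|r−a|; A/(r−a)² gives −A/(r−a).

-137*log(r - 5)/144 + 97*log(r - 1)/6400 - 95*log(r + 3)/64 + 1142*log(r + 4)/225 - 5111*log(r + 7)/768 - 1/(160*r - 160) + C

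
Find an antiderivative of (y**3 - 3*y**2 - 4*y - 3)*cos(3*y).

Use integration by parts with u = y**3 - 3*y**2 - 4*y - 3, dv = cos(3*y) dy, so v = sin(3*y)/3.
Apply parts 3 times (tabular method): alternate signs, differentiate u down to 0, integrate dv up.

y**3*sin(3*y)/3 - y**2*sin(3*y) + y**2*cos(3*y)/3 - 14*y*sin(3*y)/9 - 2*y*cos(3*y)/3 - 7*sin(3*y)/9 - 14*cos(3*y)/27 + C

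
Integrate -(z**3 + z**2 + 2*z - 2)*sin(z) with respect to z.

Use integration by parts with u = z**3 + z**2 + 2*z - 2, dv = -sin(z) dz, so v = cos(z).
Apply parts 3 times (tabular method): alternate signs, differentiate u down to 0, integrate dv up.

z**3*cos(z) - 3*z**2*sin(z) + z**2*cos(z) - 2*z*sin(z) - 4*z*cos(z) + 4*sin(z) - 4*cos(z) + C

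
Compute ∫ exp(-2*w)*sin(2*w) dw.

Let I denote the integral. Integrate by parts with u = sin(2*w), dv = exp(-2*w) dw, so v = -exp(-2*w)/2: I = -exp(-2*w)*sin(2*w)/2 + ∫ exp(-2*w)*cos(2*w) dw.
Apply parts again with u = cos(2*w), dv = exp(-2*w) dw: ∫ exp(-2*w)*cos(2*w) dw = -exp(-2*w)*cos(2*w)/2 − I. Substituting back brings back I: I = -exp(-2*w)*sin(2*w)/2 - exp(-2*w)*cos(2*w)/2 − I.
Solving for I: (1 + 1)·I equals the remaining terms, so I = (1/2)·(-exp(-2*w)*sin(2*w)/2 - exp(-2*w)*cos(2*w)/2).

-exp(-2*w)*sin(2*w)/4 - exp(-2*w)*cos(2*w)/4 + C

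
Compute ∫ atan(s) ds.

s*atan(s) - log(s**2 + 1)/2 + C

Use integration by parts with u = arctan(s), dv = ds.
Then du = 1/(s**2 + 1) ds.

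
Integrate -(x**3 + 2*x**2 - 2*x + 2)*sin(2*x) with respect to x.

Use integration by parts with u = x**3 + 2*x**2 - 2*x + 2, dv = -sin(2*x) dx, so v = cos(2*x)/2.
Apply parts 3 times (tabular method): alternate signs, differentiate u down to 0, integrate dv up.

x**3*cos(2*x)/2 - 3*x**2*sin(2*x)/4 + x**2*cos(2*x) - x*sin(2*x) - 7*x*cos(2*x)/4 + 7*sin(2*x)/8 + cos(2*x)/2 + C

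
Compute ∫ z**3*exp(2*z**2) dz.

(2*z**2 - 1)*exp(2*z**2)/8 + C

Let u = z², du = 2z dz; rewrite as (1/2)∫ u^1·exp(2u) du.
Now integrate by parts 1 time.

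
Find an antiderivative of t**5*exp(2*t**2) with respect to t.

(2*t**4 - 2*t**2 + 1)*exp(2*t**2)/8 + C

Let u = t², du = 2t dt; rewrite as (1/2)∫ u^2·exp(2u) du.
Now integrate by parts 2 times.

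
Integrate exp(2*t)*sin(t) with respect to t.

2*exp(2*t)*sin(t)/5 - exp(2*t)*cos(t)/5 + C

Let I denote the integral. Integrate by parts with u = sin(t), dv = exp(2*t) dt, so v = exp(2*t)/2: I = exp(2*t)*sin(t)/2 − (1/2)·∫ exp(2*t)*cos(t) dt.
Apply parts again with u = cos(t), dv = exp(2*t) dt: ∫ exp(2*t)*cos(t) dt = exp(2*t)*cos(t)/2 + (1/2)·I. Substituting back brings back I: I = exp(2*t)*sin(t)/2 - exp(2*t)*cos(t)/4 − (1/4)·I.
Solving for I: (1 + 1/4)·I equals the remaining terms, so I = (4/5)·(exp(2*t)*sin(t)/2 - exp(2*t)*cos(t)/4).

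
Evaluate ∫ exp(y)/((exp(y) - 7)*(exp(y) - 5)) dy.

Let u = e^y, du = e^y dy.
The integral becomes ∫ du/((u-5)(u-7)); decompose into partial fractions.

log(exp(y) - 7)/2 - log(exp(y) - 5)/2 + C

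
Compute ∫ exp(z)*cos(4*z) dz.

4*exp(z)*sin(4*z)/17 + exp(z)*cos(4*z)/17 + C

Let I denote the integral. Integrate by parts with u = cos(4*z), dv = exp(z) dz, so v = exp(z): I = exp(z)*cos(4*z) + 4·∫ exp(z)*sin(4*z) dz.
Apply parts again with u = sin(4*z), dv = exp(z) dz: ∫ exp(z)*sin(4*z) dz = exp(z)*sin(4*z) − 4·I. Substituting back brings back I: I = 4*exp(z)*sin(4*z) + exp(z)*cos(4*z) − 16·I.
Solving for I: (1 + 16)·I equals the remaining terms, so I = (1/17)·(4*exp(z)*sin(4*z) + exp(z)*cos(4*z)).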